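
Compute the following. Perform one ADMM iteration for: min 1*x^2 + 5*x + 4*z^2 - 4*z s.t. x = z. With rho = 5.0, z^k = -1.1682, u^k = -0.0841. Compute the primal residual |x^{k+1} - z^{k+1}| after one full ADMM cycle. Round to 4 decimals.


ADMM iteration with rho = 5.0, z^k = -1.1682, u^k = -0.0841
Step 1: x-update.
Minimize 1*x^2 + 5*x + (5.0/2)*(x + 1.1682 - 0.0841)^2
FOC: (2*1 + 5.0)*x = -5 + 5.0*(-1.1682 + 0.0841)
x^{k+1} = -1.4886
Step 2: z-update.
Minimize 4*z^2 - 4*z + (5.0/2)*(-1.4886 - z - 0.0841)^2
FOC: (2*4 + 5.0)*z = 4 + 5.0*(-1.4886 - 0.0841)
z^{k+1} = -0.2972
Step 3: u-update.
u^{k+1} = -0.0841 - 1.4886 + 0.2972 = -1.2755
Step 4: Primal residual = |-1.4886 + 0.2972| = 1.1914


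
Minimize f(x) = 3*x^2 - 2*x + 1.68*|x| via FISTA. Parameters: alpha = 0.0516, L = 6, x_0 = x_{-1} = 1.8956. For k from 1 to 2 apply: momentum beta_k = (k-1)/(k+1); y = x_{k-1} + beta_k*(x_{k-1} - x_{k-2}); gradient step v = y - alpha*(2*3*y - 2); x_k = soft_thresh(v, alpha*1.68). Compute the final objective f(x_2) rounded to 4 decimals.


FISTA on f(x) = 3*x^2 - 2*x + 1.68*|x|
L = 6, alpha = 0.0516
Iteration 1: beta = 0.0, y = 1.8956 + 0.0*(1.8956 - 1.8956) = 1.8956
  grad(y) = 9.3736, v = y - alpha*grad = 1.4119
  prox(v) = soft_thresh(1.4119, 0.0867) = 1.3252
Iteration 2: beta = 0.3333, y = 1.3252 + 0.3333*(1.3252 - 1.8956) = 1.1351
  grad(y) = 4.8107, v = y - alpha*grad = 0.8869
  prox(v) = soft_thresh(0.8869, 0.0867) = 0.8002
f(x_2) = 3*0.8002^2 - 2*0.8002 + 1.68*|0.8002| = 1.6649


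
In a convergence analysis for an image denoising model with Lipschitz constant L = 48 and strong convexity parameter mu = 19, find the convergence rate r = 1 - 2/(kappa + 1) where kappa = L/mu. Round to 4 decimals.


Step 1: Compute the condition number.
kappa = L/mu = 48/19 = 2.5263
Step 2: Compute the convergence rate.
r = 1 - 2/(kappa + 1) = 1 - 2*mu/(L + mu) = (L - mu)/(L + mu) = 29/67 = 0.4328


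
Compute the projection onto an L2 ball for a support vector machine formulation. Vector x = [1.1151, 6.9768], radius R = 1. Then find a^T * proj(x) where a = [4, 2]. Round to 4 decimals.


Step 1: Compute ||x|| (intermediates to 6 decimals).
||x|| = sqrt(1.1151^2 + 6.9768^2) = 7.065351
Step 2: Project.
Since ||x|| > R, scale = R/||x|| = 1/7.065351 = 0.141536, proj(x) = scale * x
proj(x) = [0.157827, 0.987468]
Step 3: Dot product.
a^T * proj(x) = 4*0.157827 + 2*0.987468 = 2.6062


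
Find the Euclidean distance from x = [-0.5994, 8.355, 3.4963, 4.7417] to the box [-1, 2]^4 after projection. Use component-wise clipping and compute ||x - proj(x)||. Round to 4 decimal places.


Project each component onto [-1, 2].
clip(-0.5994) = -0.5994, clip(8.355) = 2.0, clip(3.4963) = 2.0, clip(4.7417) = 2.0
Projection = [-0.5994, 2.0, 2.0, 2.0]
Squared diffs: [0.0, 40.386, 2.2389, 7.5169]
Distance = sqrt(50.1418) = 7.0811


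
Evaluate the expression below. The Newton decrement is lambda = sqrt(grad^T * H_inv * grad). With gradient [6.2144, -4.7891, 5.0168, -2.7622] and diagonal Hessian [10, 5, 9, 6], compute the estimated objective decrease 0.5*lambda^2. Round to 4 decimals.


Step 1: H is diagonal, so H^(-1) * g = [0.6214, -0.9578, 0.5574, -0.4604].
Step 2: g^T H^(-1) g = sum_i g_i^2 / H_ii
  = (6.2144)^2/10 + (-4.7891)^2/5 + (5.0168)^2/9 + (-2.7622)^2/6
  = 3.8619 + 4.5871 + 2.7965 + 1.2716 = 12.5171
Step 3: Objective decrease = 0.5 * g^T H^(-1) g = 6.2585


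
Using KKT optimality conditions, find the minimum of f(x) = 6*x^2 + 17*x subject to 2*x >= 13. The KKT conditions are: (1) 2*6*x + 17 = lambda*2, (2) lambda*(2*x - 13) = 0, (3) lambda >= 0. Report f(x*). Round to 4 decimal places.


Step 1: Try lambda = 0 (constraint inactive).
x_unc = -17/(2*6) = -1.4167
Check: 2*-1.4167 = -2.8334 < 13 -- violated!
Step 2: Constraint must be active: 2*x = 13
x* = 13/2 = 6.5
lambda = (2*6*6.5 + 17)/2 = 47.5
Step 3: Compute optimal value.
f(x*) = 6*6.5^2 + 17*6.5 = 364.0


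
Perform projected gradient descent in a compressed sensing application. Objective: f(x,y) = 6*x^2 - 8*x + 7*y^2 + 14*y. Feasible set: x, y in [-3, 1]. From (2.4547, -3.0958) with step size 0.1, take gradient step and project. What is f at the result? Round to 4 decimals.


Step 1: Compute gradient at (2.4547, -3.0958).
grad_x = 2*6*2.4547 - 8 = 21.4564
grad_y = 2*7*-3.0958 + 14 = -29.3412
Step 2: Gradient step.
x_raw = 2.4547 - 0.1*21.4564 = 0.3091
y_raw = -3.0958 - 0.1*-29.3412 = -0.1617
Step 3: Project onto [-3, 1].
x_proj = clip(0.3091) = 0.3091
y_proj = clip(-0.1617) = -0.1617
Step 4: Evaluate f.
f(0.3091, -0.1617) = -3.9799


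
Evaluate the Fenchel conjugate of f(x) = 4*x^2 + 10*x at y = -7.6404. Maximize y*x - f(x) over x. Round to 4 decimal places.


f*(y) = sup_x {y*x - a*x^2 - b*x} = sup_x {(y-b)*x - a*x^2}
FOC: (y - b) - 2a*x = 0 => x* = (y - b)/(2a)
x* = (-7.6404 - 10)/(2*4) = -2.2051
f*(-7.6404) = (y-b)^2/(4a) = (-7.6404 - 10)^2/(4*4)
= 311.1837/16 = 19.449


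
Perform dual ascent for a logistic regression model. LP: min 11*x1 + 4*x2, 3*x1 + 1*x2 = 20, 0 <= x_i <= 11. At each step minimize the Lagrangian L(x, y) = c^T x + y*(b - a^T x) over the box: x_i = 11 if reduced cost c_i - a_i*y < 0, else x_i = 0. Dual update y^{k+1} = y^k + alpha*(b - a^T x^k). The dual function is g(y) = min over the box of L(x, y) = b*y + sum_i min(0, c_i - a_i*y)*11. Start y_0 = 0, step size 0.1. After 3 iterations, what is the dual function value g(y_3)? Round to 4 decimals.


Dual ascent for LP: min 11*x1 + 4*x2, 3*x1 + 1*x2 = 20, 0 <= x_i <= 11
Step 1: y^k = 0.0, reduced costs: (11.0, 4.0)
  x^k = (0.0, 0.0), subgradient = b - a^T x = 20.0
  y^{k+1} = 0.0 + 0.1*20.0 = 2.0
Step 2: y^k = 2.0, reduced costs: (5.0, 2.0)
  x^k = (0.0, 0.0), subgradient = b - a^T x = 20.0
  y^{k+1} = 2.0 + 0.1*20.0 = 4.0
Step 3: y^k = 4.0, reduced costs: (-1.0, 0.0)
  x^k = (11.0, 0.0), subgradient = b - a^T x = -13.0
  y^{k+1} = 4.0 + 0.1*-13.0 = 2.7
Dual objective at y_3 = 2.7: reduced costs (2.9, 1.3), box minimizer x = (0.0, 0.0)
g(y_3) = b*y + (c1 - a1*y)*x1 + (c2 - a2*y)*x2 = 20*2.7 + 2.9*0.0 + 1.3*0.0 = 54.0 + 0.0 + 0.0 = 54.0


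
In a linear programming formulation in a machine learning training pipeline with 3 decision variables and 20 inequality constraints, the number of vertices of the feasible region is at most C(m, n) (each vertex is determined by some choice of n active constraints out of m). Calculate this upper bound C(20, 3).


Each vertex corresponds to some choice of n active constraints out of m, so the number of vertices is at most C(m, n) = m! / (n!(m-n)!).
m = 20, n = 3
Numerator: 20 * 19 * 18
Denominator: 3! = 6
C(20, 3) = 1140


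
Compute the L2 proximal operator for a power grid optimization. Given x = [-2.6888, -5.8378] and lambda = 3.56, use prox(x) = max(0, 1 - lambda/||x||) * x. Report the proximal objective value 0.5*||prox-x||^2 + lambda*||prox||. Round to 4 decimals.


Step 1: Compute ||x||.
||x|| = 6.4273
Step 2: Compute scaling factor.
scale = max(0, 1 - 3.56/6.4273) = 0.4461
Step 3: prox(x) = [-1.1995, -2.6043]
||prox(x)|| = 2.8673
Step 4: Proximal objective.
0.5*||prox-x||^2 = 6.3368
lambda*||prox|| = 10.2076
Total = 16.5442


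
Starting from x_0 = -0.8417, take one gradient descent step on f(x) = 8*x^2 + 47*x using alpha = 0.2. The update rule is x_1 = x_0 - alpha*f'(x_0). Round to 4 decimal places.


We compute the gradient at x_0 and apply the update.
f'(x) = 16*x + 47
f'(-0.8417) = 16*-0.8417 + 47 = 33.5328
x_1 = -0.8417 - 0.2*33.5328 = -7.5483


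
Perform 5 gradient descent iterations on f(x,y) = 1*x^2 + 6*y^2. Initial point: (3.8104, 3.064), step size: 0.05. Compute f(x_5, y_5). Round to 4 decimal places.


Gradient descent on f(x,y) = 1*x^2 + 6*y^2.
Starting point: (3.8104, 3.064), alpha = 0.05
Step 1: grad_x = 2*1*3.8104 = 7.6208, grad_y = 2*6*3.064 = 36.768
  x_1 = 3.8104 - 0.05*7.6208 = 3.4294
  y_1 = 3.064 - 0.05*36.768 = 1.2256
Step 2: grad_x = 2*1*3.4294 = 6.8587, grad_y = 2*6*1.2256 = 14.7072
  x_2 = 3.4294 - 0.05*6.8587 = 3.0864
  y_2 = 1.2256 - 0.05*14.7072 = 0.4902
Step 3: grad_x = 2*1*3.0864 = 6.1728, grad_y = 2*6*0.4902 = 5.8829
  x_3 = 3.0864 - 0.05*6.1728 = 2.7778
  y_3 = 0.4902 - 0.05*5.8829 = 0.1961
Step 4: grad_x = 2*1*2.7778 = 5.5556, grad_y = 2*6*0.1961 = 2.3532
  x_4 = 2.7778 - 0.05*5.5556 = 2.5
  y_4 = 0.1961 - 0.05*2.3532 = 0.0784
Step 5: grad_x = 2*1*2.5 = 5.0, grad_y = 2*6*0.0784 = 0.9413
  x_5 = 2.5 - 0.05*5.0 = 2.25
  y_5 = 0.0784 - 0.05*0.9413 = 0.0314
f(2.25, 0.0314) = 1*2.25^2 + 6*0.0314^2 = 5.0684


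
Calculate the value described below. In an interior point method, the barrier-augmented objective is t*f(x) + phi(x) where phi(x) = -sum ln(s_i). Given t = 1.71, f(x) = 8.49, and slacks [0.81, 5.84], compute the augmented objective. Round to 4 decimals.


Step 1: Compute log-barrier.
ln values: [-0.2107, 1.7647]
phi = -(-0.2107 + 1.7647) = -1.554
Step 2: Compute augmented objective.
t*f(x) = 1.71*8.49 = 14.5179
Total = 14.5179 - 1.554 = 12.9639


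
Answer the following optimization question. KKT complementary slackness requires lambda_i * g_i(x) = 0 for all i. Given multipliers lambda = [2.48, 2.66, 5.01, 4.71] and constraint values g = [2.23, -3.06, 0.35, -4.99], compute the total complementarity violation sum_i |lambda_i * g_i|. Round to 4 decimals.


KKT complementary slackness check:
lambda_1 * g_1 = 2.48 * 2.23 = 5.5304
lambda_2 * g_2 = 2.66 * -3.06 = -8.1396
lambda_3 * g_3 = 5.01 * 0.35 = 1.7535
lambda_4 * g_4 = 4.71 * -4.99 = -23.5029
Total violation = 5.5304 + 8.1396 + 1.7535 + 23.5029 = 38.9264


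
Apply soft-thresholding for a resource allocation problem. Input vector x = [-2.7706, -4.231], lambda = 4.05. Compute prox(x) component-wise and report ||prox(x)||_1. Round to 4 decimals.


Soft-thresholding with lambda = 4.05:
prox(-2.7706) = sign(-2.7706)*max(|-2.7706| - 4.05, 0) = 0.0
prox(-4.231) = sign(-4.231)*max(|-4.231| - 4.05, 0) = -0.181
prox(x) = [0.0, -0.181]
||prox(x)||_1 = 0.0 + 0.181 = 0.181


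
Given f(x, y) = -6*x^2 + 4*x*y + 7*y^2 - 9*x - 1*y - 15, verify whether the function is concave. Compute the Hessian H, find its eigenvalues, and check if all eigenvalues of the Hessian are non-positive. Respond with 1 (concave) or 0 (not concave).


The Hessian of f(x,y) = -6*x^2 + 4*x*y + 7*y^2 - 9*x - 1*y - 15 is:
H = [[-12, 4], [4, 14]]
Trace = -12 + 14 = 2
Determinant = -12*14 - (4)^2 = -184
Discriminant = (2)^2 - 4*-184 = 740.0
Eigenvalues: lambda_1 = -12.6015, lambda_2 = 14.6015
The function is not concave.

0


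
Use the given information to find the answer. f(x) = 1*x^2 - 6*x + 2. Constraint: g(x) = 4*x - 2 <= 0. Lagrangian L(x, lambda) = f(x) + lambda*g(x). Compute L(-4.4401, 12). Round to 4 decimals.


Step 1: Evaluate f(x).
f(-4.4401) = 1*(-4.4401)^2 - 6*(-4.4401) + 2 = 48.3551
Step 2: Evaluate g(x).
g(-4.4401) = 4*-4.4401 - 2 = -19.7604
Step 3: Compute Lagrangian.
L = 48.3551 + 12*-19.7604 = -188.7697


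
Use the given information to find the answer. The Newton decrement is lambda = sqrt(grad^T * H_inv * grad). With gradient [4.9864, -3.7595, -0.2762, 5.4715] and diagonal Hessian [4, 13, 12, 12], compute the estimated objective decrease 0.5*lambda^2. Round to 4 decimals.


Step 1: H is diagonal, so H^(-1) * g = [1.2466, -0.2892, -0.023, 0.456].
Step 2: g^T H^(-1) g = sum_i g_i^2 / H_ii
  = (4.9864)^2/4 + (-3.7595)^2/13 + (-0.2762)^2/12 + (5.4715)^2/12
  = 6.216 + 1.0872 + 0.0064 + 2.4948 = 9.8044
Step 3: Objective decrease = 0.5 * g^T H^(-1) g = 4.9022


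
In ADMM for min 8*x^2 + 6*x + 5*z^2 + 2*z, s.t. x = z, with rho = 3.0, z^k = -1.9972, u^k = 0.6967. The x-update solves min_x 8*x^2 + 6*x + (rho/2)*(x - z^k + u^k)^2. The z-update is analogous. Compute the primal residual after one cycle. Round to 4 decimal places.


ADMM iteration with rho = 3.0, z^k = -1.9972, u^k = 0.6967
Step 1: x-update.
Minimize 8*x^2 + 6*x + (3.0/2)*(x + 1.9972 + 0.6967)^2
FOC: (2*8 + 3.0)*x = -6 + 3.0*(-1.9972 - 0.6967)
x^{k+1} = -0.7411
Step 2: z-update.
Minimize 5*z^2 + 2*z + (3.0/2)*(-0.7411 - z + 0.6967)^2
FOC: (2*5 + 3.0)*z = -2 + 3.0*(-0.7411 + 0.6967)
z^{k+1} = -0.1641
Step 3: u-update.
u^{k+1} = 0.6967 - 0.7411 + 0.1641 = 0.1197
Step 4: Primal residual = |-0.7411 + 0.1641| = 0.577


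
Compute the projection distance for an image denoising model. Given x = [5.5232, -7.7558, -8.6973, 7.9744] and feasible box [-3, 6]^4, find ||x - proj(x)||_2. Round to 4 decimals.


Project each component onto [-3, 6].
clip(5.5232) = 5.5232, clip(-7.7558) = -3.0, clip(-8.6973) = -3.0, clip(7.9744) = 6.0
Projection = [5.5232, -3.0, -3.0, 6.0]
Squared diffs: [0.0, 22.6176, 32.4592, 3.8983]
Distance = sqrt(58.9751) = 7.6795


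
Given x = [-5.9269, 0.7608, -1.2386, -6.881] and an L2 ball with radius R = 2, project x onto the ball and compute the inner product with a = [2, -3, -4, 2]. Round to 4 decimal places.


Step 1: Compute ||x|| (intermediates to 6 decimals).
||x|| = sqrt((-5.9269)^2 + 0.7608^2 + (-1.2386)^2 + (-6.881)^2) = 9.197242
Step 2: Project.
Since ||x|| > R, scale = R/||x|| = 2/9.197242 = 0.217456, proj(x) = scale * x
proj(x) = [-1.28884, 0.165441, -0.269341, -1.496315]
Step 3: Dot product.
a^T * proj(x) = 2*(-1.28884) - 3*0.165441 - 4*(-0.269341) + 2*(-1.496315) = -4.9893


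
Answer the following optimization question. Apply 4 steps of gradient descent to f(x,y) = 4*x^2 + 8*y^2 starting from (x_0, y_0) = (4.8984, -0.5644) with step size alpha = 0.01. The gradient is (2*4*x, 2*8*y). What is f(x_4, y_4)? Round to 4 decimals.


Gradient descent on f(x,y) = 4*x^2 + 8*y^2.
Starting point: (4.8984, -0.5644), alpha = 0.01
Step 1: grad_x = 2*4*4.8984 = 39.1872, grad_y = 2*8*-0.5644 = -9.0304
  x_1 = 4.8984 - 0.01*39.1872 = 4.5065
  y_1 = -0.5644 - 0.01*-9.0304 = -0.4741
Step 2: grad_x = 2*4*4.5065 = 36.0522, grad_y = 2*8*-0.4741 = -7.5855
  x_2 = 4.5065 - 0.01*36.0522 = 4.146
  y_2 = -0.4741 - 0.01*-7.5855 = -0.3982
Step 3: grad_x = 2*4*4.146 = 33.168, grad_y = 2*8*-0.3982 = -6.3719
  x_3 = 4.146 - 0.01*33.168 = 3.8143
  y_3 = -0.3982 - 0.01*-6.3719 = -0.3345
Step 4: grad_x = 2*4*3.8143 = 30.5146, grad_y = 2*8*-0.3345 = -5.3524
  x_4 = 3.8143 - 0.01*30.5146 = 3.5092
  y_4 = -0.3345 - 0.01*-5.3524 = -0.281
f(3.5092, -0.281) = 4*3.5092^2 + 8*(-0.281)^2 = 49.889


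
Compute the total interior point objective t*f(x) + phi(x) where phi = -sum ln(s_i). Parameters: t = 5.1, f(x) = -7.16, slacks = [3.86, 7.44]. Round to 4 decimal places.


Step 1: Compute log-barrier.
ln values: [1.3507, 2.0069]
phi = -(1.3507 + 2.0069) = -3.3575
Step 2: Compute augmented objective.
t*f(x) = 5.1*-7.16 = -36.516
Total = -36.516 - 3.3575 = -39.8735


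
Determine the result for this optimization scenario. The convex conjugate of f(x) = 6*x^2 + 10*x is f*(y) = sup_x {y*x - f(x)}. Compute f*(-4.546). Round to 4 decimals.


f*(y) = sup_x {y*x - a*x^2 - b*x} = sup_x {(y-b)*x - a*x^2}
FOC: (y - b) - 2a*x = 0 => x* = (y - b)/(2a)
x* = (-4.546 - 10)/(2*6) = -1.2122
f*(-4.546) = (y-b)^2/(4a) = (-4.546 - 10)^2/(4*6)
= 211.5861/24 = 8.8161


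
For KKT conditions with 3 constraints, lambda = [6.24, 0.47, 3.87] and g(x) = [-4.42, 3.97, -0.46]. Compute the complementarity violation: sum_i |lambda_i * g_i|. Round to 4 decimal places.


KKT complementary slackness check:
lambda_1 * g_1 = 6.24 * -4.42 = -27.5808
lambda_2 * g_2 = 0.47 * 3.97 = 1.8659
lambda_3 * g_3 = 3.87 * -0.46 = -1.7802
Total violation = 27.5808 + 1.8659 + 1.7802 = 31.2269


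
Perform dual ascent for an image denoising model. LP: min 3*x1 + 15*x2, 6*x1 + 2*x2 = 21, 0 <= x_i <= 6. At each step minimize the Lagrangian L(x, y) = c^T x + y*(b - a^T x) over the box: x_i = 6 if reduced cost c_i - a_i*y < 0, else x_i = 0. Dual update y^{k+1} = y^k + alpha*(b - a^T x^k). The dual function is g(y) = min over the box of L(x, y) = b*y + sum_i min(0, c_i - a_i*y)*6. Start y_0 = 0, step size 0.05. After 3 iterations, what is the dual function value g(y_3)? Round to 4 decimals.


Dual ascent for LP: min 3*x1 + 15*x2, 6*x1 + 2*x2 = 21, 0 <= x_i <= 6
Step 1: y^k = 0.0, reduced costs: (3.0, 15.0)
  x^k = (0.0, 0.0), subgradient = b - a^T x = 21.0
  y^{k+1} = 0.0 + 0.05*21.0 = 1.05
Step 2: y^k = 1.05, reduced costs: (-3.3, 12.9)
  x^k = (6.0, 0.0), subgradient = b - a^T x = -15.0
  y^{k+1} = 1.05 + 0.05*-15.0 = 0.3
Step 3: y^k = 0.3, reduced costs: (1.2, 14.4)
  x^k = (0.0, 0.0), subgradient = b - a^T x = 21.0
  y^{k+1} = 0.3 + 0.05*21.0 = 1.35
Dual objective at y_3 = 1.35: reduced costs (-5.1, 12.3), box minimizer x = (6.0, 0.0)
g(y_3) = b*y + (c1 - a1*y)*x1 + (c2 - a2*y)*x2 = 21*1.35 + (-5.1)*6.0 + 12.3*0.0 = 28.35 - 30.6 + 0.0 = -2.25


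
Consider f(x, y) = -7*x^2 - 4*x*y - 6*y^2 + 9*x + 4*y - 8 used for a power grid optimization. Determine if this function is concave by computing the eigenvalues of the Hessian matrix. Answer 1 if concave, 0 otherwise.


The Hessian of f(x,y) = -7*x^2 - 4*x*y - 6*y^2 + 9*x + 4*y - 8 is:
H = [[-14, -4], [-4, -12]]
Trace = -14 - 12 = -26
Determinant = -14*-12 - (-4)^2 = 152
Discriminant = (-26)^2 - 4*152 = 68.0
Eigenvalues: lambda_1 = -17.1231, lambda_2 = -8.8769
The function is concave.

1


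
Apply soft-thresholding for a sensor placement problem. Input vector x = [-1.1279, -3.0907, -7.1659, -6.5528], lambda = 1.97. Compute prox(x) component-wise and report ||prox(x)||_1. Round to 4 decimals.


Soft-thresholding with lambda = 1.97:
prox(-1.1279) = sign(-1.1279)*max(|-1.1279| - 1.97, 0) = 0.0
prox(-3.0907) = sign(-3.0907)*max(|-3.0907| - 1.97, 0) = -1.1207
prox(-7.1659) = sign(-7.1659)*max(|-7.1659| - 1.97, 0) = -5.1959
prox(-6.5528) = sign(-6.5528)*max(|-6.5528| - 1.97, 0) = -4.5828
prox(x) = [0.0, -1.1207, -5.1959, -4.5828]
||prox(x)||_1 = 0.0 + 1.1207 + 5.1959 + 4.5828 = 10.8994


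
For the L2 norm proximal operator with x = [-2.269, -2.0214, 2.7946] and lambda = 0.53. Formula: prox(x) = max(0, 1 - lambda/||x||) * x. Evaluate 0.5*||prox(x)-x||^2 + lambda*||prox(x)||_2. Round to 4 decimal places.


Step 1: Compute ||x||.
||x|| = 4.1285
Step 2: Compute scaling factor.
scale = max(0, 1 - 0.53/4.1285) = 0.8716
Step 3: prox(x) = [-1.9777, -1.7619, 2.4358]
||prox(x)|| = 3.5985
Step 4: Proximal objective.
0.5*||prox-x||^2 = 0.1405
lambda*||prox|| = 1.9072
Total = 2.0476


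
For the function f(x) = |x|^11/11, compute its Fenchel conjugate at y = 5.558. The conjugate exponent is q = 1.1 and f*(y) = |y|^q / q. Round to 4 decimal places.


The conjugate exponent q satisfies 1/p + 1/q = 1.
p = 11, so q = 11/(11 - 1) = 1.1
|y|^q = 5.558^1.1 = 6.598
f*(5.558) = 6.598 / 1.1 = 5.9982


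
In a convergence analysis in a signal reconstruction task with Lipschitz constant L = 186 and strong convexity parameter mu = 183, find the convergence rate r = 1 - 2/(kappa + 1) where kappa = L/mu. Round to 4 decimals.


Step 1: Compute the condition number.
kappa = L/mu = 186/183 = 1.0164
Step 2: Compute the convergence rate.
r = 1 - 2/(kappa + 1) = 1 - 2*mu/(L + mu) = (L - mu)/(L + mu) = 3/369 = 0.0081


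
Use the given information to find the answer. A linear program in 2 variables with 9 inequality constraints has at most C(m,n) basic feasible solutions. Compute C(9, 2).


Each vertex corresponds to some choice of n active constraints out of m, so the number of vertices is at most C(m, n) = m! / (n!(m-n)!).
m = 9, n = 2
Numerator: 9 * 8
Denominator: 2! = 2
C(9, 2) = 36


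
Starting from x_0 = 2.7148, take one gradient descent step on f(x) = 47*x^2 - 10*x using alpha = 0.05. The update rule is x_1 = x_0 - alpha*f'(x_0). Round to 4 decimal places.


We compute the gradient at x_0 and apply the update.
f'(x) = 94*x - 10
f'(2.7148) = 94*2.7148 - 10 = 245.1912
x_1 = 2.7148 - 0.05*245.1912 = -9.5448


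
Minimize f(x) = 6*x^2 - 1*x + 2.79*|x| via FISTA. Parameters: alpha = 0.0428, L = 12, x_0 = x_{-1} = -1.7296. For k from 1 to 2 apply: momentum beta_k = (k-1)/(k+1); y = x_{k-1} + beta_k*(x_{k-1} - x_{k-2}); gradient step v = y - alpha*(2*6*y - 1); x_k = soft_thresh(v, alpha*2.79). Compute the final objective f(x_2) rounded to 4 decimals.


FISTA on f(x) = 6*x^2 - 1*x + 2.79*|x|
L = 12, alpha = 0.0428
Iteration 1: beta = 0.0, y = -1.7296 + 0.0*(-1.7296 + 1.7296) = -1.7296
  grad(y) = -21.7552, v = y - alpha*grad = -0.7985
  prox(v) = soft_thresh(-0.7985, 0.1194) = -0.6791
Iteration 2: beta = 0.3333, y = -0.6791 + 0.3333*(-0.6791 + 1.7296) = -0.3289
  grad(y) = -4.9466, v = y - alpha*grad = -0.1172
  prox(v) = soft_thresh(-0.1172, 0.1194) = 0.0
f(x_2) = 6*0.0^2 - 1*0.0 + 2.79*|0.0| = 0.0


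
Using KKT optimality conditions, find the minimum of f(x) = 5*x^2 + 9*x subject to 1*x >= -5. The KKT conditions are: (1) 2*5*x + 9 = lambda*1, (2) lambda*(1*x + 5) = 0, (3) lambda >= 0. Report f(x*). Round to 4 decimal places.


Step 1: Try lambda = 0 (constraint inactive).
Stationarity: 2*5*x + 9 = 0
x* = -9/(2*5) = -0.9
Check constraint: 1*-0.9 = -0.9 >= -5 -- satisfied.
Step 2: Compute optimal value.
f(x*) = 5*(-0.9)^2 + 9*(-0.9) = -4.05


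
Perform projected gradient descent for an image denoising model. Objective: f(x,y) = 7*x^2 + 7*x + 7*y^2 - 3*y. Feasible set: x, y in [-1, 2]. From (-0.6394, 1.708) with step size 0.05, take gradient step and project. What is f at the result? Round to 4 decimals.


Step 1: Compute gradient at (-0.6394, 1.708).
grad_x = 2*7*-0.6394 + 7 = -1.9516
grad_y = 2*7*1.708 - 3 = 20.912
Step 2: Gradient step.
x_raw = -0.6394 - 0.05*-1.9516 = -0.5418
y_raw = 1.708 - 0.05*20.912 = 0.6624
Step 3: Project onto [-1, 2].
x_proj = clip(-0.5418) = -0.5418
y_proj = clip(0.6624) = 0.6624
Step 4: Evaluate f.
f(-0.5418, 0.6624) = -0.6535


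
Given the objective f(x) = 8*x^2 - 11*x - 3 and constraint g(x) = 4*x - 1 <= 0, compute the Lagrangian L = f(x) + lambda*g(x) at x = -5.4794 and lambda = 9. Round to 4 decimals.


Step 1: Evaluate f(x).
f(-5.4794) = 8*(-5.4794)^2 - 11*(-5.4794) - 3 = 297.464
Step 2: Evaluate g(x).
g(-5.4794) = 4*-5.4794 - 1 = -22.9176
Step 3: Compute Lagrangian.
L = 297.464 + 9*-22.9176 = 91.2056


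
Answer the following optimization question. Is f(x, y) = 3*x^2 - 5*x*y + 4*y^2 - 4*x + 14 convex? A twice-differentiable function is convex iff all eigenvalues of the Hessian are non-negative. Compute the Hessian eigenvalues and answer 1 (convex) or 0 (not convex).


The Hessian of f(x,y) = 3*x^2 - 5*x*y + 4*y^2 - 4*x + 14 is:
H = [[6, -5], [-5, 8]]
Trace = 6 + 8 = 14
Determinant = 6*8 - (-5)^2 = 23
Discriminant = (14)^2 - 4*23 = 104.0
Eigenvalues: lambda_1 = 1.901, lambda_2 = 12.099
The function is convex.

1


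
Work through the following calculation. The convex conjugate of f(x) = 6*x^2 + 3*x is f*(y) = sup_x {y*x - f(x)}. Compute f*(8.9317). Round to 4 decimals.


f*(y) = sup_x {y*x - a*x^2 - b*x} = sup_x {(y-b)*x - a*x^2}
FOC: (y - b) - 2a*x = 0 => x* = (y - b)/(2a)
x* = (8.9317 - 3)/(2*6) = 0.4943
f*(8.9317) = (y-b)^2/(4a) = (8.9317 - 3)^2/(4*6)
= 35.1851/24 = 1.466


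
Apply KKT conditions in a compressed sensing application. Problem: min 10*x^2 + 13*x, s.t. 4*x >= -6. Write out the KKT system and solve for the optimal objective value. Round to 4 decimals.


Step 1: Try lambda = 0 (constraint inactive).
Stationarity: 2*10*x + 13 = 0
x* = -13/(2*10) = -0.65
Check constraint: 4*-0.65 = -2.6 >= -6 -- satisfied.
Step 2: Compute optimal value.
f(x*) = 10*(-0.65)^2 + 13*(-0.65) = -4.225


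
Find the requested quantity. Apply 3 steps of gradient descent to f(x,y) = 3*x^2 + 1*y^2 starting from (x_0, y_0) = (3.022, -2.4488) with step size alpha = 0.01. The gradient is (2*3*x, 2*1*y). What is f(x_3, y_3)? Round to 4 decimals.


Gradient descent on f(x,y) = 3*x^2 + 1*y^2.
Starting point: (3.022, -2.4488), alpha = 0.01
Step 1: grad_x = 2*3*3.022 = 18.132, grad_y = 2*1*-2.4488 = -4.8976
  x_1 = 3.022 - 0.01*18.132 = 2.8407
  y_1 = -2.4488 - 0.01*-4.8976 = -2.3998
Step 2: grad_x = 2*3*2.8407 = 17.0441, grad_y = 2*1*-2.3998 = -4.7996
  x_2 = 2.8407 - 0.01*17.0441 = 2.6702
  y_2 = -2.3998 - 0.01*-4.7996 = -2.3518
Step 3: grad_x = 2*3*2.6702 = 16.0214, grad_y = 2*1*-2.3518 = -4.7037
  x_3 = 2.6702 - 0.01*16.0214 = 2.51
  y_3 = -2.3518 - 0.01*-4.7037 = -2.3048
f(2.51, -2.3048) = 3*2.51^2 + 1*(-2.3048)^2 = 24.2127


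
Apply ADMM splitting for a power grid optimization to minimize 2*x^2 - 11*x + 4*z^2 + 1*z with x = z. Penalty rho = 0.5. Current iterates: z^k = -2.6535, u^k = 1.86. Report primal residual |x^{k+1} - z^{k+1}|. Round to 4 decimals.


ADMM iteration with rho = 0.5, z^k = -2.6535, u^k = 1.86
Step 1: x-update.
Minimize 2*x^2 - 11*x + (0.5/2)*(x + 2.6535 + 1.86)^2
FOC: (2*2 + 0.5)*x = 11 + 0.5*(-2.6535 - 1.86)
x^{k+1} = 1.9429
Step 2: z-update.
Minimize 4*z^2 + 1*z + (0.5/2)*(1.9429 - z + 1.86)^2
FOC: (2*4 + 0.5)*z = -1 + 0.5*(1.9429 + 1.86)
z^{k+1} = 0.1061
Step 3: u-update.
u^{k+1} = 1.86 + 1.9429 - 0.1061 = 3.6969
Step 4: Primal residual = |1.9429 - 0.1061| = 1.8369


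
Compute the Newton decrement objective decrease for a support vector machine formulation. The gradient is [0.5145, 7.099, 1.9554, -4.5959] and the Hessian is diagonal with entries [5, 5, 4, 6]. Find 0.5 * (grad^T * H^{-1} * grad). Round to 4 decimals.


Step 1: H is diagonal, so H^(-1) * g = [0.1029, 1.4198, 0.4889, -0.766].
Step 2: g^T H^(-1) g = sum_i g_i^2 / H_ii
  = (0.5145)^2/5 + (7.099)^2/5 + (1.9554)^2/4 + (-4.5959)^2/6
  = 0.0529 + 10.0792 + 0.9559 + 3.5204 = 14.6084
Step 3: Objective decrease = 0.5 * g^T H^(-1) g = 7.3042


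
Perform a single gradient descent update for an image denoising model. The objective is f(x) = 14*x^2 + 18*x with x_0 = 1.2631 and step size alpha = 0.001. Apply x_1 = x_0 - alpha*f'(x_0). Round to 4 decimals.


We compute the gradient at x_0 and apply the update.
f'(x) = 28*x + 18
f'(1.2631) = 28*1.2631 + 18 = 53.3668
x_1 = 1.2631 - 0.001*53.3668 = 1.2097


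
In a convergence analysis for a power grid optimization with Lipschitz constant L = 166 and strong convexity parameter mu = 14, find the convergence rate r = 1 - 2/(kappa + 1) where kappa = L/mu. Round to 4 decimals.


Step 1: Compute the condition number.
kappa = L/mu = 166/14 = 11.8571
Step 2: Compute the convergence rate.
r = 1 - 2/(kappa + 1) = 1 - 2*mu/(L + mu) = (L - mu)/(L + mu) = 152/180 = 0.8444


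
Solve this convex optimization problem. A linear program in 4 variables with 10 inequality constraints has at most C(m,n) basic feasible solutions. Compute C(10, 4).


Each vertex corresponds to some choice of n active constraints out of m, so the number of vertices is at most C(m, n) = m! / (n!(m-n)!).
m = 10, n = 4
Numerator: 10 * 9 * 8 * 7
Denominator: 4! = 24
C(10, 4) = 210


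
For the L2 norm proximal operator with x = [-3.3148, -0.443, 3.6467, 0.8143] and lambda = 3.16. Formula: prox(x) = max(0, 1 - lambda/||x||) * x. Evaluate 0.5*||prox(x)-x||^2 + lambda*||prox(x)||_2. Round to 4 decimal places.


Step 1: Compute ||x||.
||x|| = 5.0145
Step 2: Compute scaling factor.
scale = max(0, 1 - 3.16/5.0145) = 0.3698
Step 3: prox(x) = [-1.2259, -0.1638, 1.3487, 0.3012]
||prox(x)|| = 1.8545
Step 4: Proximal objective.
0.5*||prox-x||^2 = 4.9928
lambda*||prox|| = 5.8602
Total = 10.8532


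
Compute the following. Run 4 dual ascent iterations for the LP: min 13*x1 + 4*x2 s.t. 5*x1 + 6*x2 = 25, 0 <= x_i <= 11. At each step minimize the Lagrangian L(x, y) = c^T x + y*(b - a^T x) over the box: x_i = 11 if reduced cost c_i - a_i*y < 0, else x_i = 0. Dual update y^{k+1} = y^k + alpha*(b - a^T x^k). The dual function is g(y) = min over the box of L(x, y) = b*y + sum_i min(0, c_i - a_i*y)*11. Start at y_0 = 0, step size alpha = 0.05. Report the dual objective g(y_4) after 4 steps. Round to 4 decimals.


Dual ascent for LP: min 13*x1 + 4*x2, 5*x1 + 6*x2 = 25, 0 <= x_i <= 11
Step 1: y^k = 0.0, reduced costs: (13.0, 4.0)
  x^k = (0.0, 0.0), subgradient = b - a^T x = 25.0
  y^{k+1} = 0.0 + 0.05*25.0 = 1.25
Step 2: y^k = 1.25, reduced costs: (6.75, -3.5)
  x^k = (0.0, 11.0), subgradient = b - a^T x = -41.0
  y^{k+1} = 1.25 + 0.05*-41.0 = -0.8
Step 3: y^k = -0.8, reduced costs: (17.0, 8.8)
  x^k = (0.0, 0.0), subgradient = b - a^T x = 25.0
  y^{k+1} = -0.8 + 0.05*25.0 = 0.45
Step 4: y^k = 0.45, reduced costs: (10.75, 1.3)
  x^k = (0.0, 0.0), subgradient = b - a^T x = 25.0
  y^{k+1} = 0.45 + 0.05*25.0 = 1.7
Dual objective at y_4 = 1.7: reduced costs (4.5, -6.2), box minimizer x = (0.0, 11.0)
g(y_4) = b*y + (c1 - a1*y)*x1 + (c2 - a2*y)*x2 = 25*1.7 + 4.5*0.0 + (-6.2)*11.0 = 42.5 + 0.0 - 68.2 = -25.7


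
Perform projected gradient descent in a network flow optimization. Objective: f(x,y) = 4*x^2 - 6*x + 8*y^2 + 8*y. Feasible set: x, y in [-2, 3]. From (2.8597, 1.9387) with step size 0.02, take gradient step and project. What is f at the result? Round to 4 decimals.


Step 1: Compute gradient at (2.8597, 1.9387).
grad_x = 2*4*2.8597 - 6 = 16.8776
grad_y = 2*8*1.9387 + 8 = 39.0192
Step 2: Gradient step.
x_raw = 2.8597 - 0.02*16.8776 = 2.5221
y_raw = 1.9387 - 0.02*39.0192 = 1.1583
Step 3: Project onto [-2, 3].
x_proj = clip(2.5221) = 2.5221
y_proj = clip(1.1583) = 1.1583
Step 4: Evaluate f.
f(2.5221, 1.1583) = 30.3121


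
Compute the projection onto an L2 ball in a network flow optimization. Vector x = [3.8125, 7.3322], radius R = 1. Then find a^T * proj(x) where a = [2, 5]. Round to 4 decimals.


Step 1: Compute ||x|| (intermediates to 6 decimals).
||x|| = sqrt(3.8125^2 + 7.3322^2) = 8.264158
Step 2: Project.
Since ||x|| > R, scale = R/||x|| = 1/8.264158 = 0.121004, proj(x) = scale * x
proj(x) = [0.461328, 0.887226]
Step 3: Dot product.
a^T * proj(x) = 2*0.461328 + 5*0.887226 = 5.3588


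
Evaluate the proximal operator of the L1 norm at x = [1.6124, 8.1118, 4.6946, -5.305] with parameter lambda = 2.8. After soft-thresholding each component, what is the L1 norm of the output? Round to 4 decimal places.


Soft-thresholding with lambda = 2.8:
prox(1.6124) = sign(1.6124)*max(|1.6124| - 2.8, 0) = 0.0
prox(8.1118) = sign(8.1118)*max(|8.1118| - 2.8, 0) = 5.3118
prox(4.6946) = sign(4.6946)*max(|4.6946| - 2.8, 0) = 1.8946
prox(-5.305) = sign(-5.305)*max(|-5.305| - 2.8, 0) = -2.505
prox(x) = [0.0, 5.3118, 1.8946, -2.505]
||prox(x)||_1 = 0.0 + 5.3118 + 1.8946 + 2.505 = 9.7114


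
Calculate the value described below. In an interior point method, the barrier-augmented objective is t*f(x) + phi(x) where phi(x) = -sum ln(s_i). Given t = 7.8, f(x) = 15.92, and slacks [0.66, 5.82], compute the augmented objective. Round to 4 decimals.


Step 1: Compute log-barrier.
ln values: [-0.4155, 1.7613]
phi = -(-0.4155 + 1.7613) = -1.3458
Step 2: Compute augmented objective.
t*f(x) = 7.8*15.92 = 124.176
Total = 124.176 - 1.3458 = 122.8302


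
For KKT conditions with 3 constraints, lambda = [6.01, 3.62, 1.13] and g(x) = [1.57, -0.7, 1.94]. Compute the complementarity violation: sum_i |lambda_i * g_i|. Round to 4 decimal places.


KKT complementary slackness check:
lambda_1 * g_1 = 6.01 * 1.57 = 9.4357
lambda_2 * g_2 = 3.62 * -0.7 = -2.534
lambda_3 * g_3 = 1.13 * 1.94 = 2.1922
Total violation = 9.4357 + 2.534 + 2.1922 = 14.1619


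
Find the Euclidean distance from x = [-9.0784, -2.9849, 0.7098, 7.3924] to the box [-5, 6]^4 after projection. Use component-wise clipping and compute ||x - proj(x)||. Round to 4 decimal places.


Project each component onto [-5, 6].
clip(-9.0784) = -5.0, clip(-2.9849) = -2.9849, clip(0.7098) = 0.7098, clip(7.3924) = 6.0
Projection = [-5.0, -2.9849, 0.7098, 6.0]
Squared diffs: [16.6333, 0.0, 0.0, 1.9388]
Distance = sqrt(18.5721) = 4.3095


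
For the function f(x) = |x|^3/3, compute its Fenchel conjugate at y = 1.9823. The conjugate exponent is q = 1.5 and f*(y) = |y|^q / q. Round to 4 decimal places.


The conjugate exponent q satisfies 1/p + 1/q = 1.
p = 3, so q = 3/(3 - 1) = 1.5
|y|^q = 1.9823^1.5 = 2.791
f*(1.9823) = 2.791 / 1.5 = 1.8606


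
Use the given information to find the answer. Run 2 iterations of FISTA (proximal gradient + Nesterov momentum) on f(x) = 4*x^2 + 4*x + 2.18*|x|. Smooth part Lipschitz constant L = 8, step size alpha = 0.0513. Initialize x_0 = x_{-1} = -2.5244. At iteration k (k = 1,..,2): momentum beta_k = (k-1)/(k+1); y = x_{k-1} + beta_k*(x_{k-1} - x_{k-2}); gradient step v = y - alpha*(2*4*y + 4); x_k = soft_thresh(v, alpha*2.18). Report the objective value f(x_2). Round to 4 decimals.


FISTA on f(x) = 4*x^2 + 4*x + 2.18*|x|
L = 8, alpha = 0.0513
Iteration 1: beta = 0.0, y = -2.5244 + 0.0*(-2.5244 + 2.5244) = -2.5244
  grad(y) = -16.1952, v = y - alpha*grad = -1.6936
  prox(v) = soft_thresh(-1.6936, 0.1118) = -1.5818
Iteration 2: beta = 0.3333, y = -1.5818 + 0.3333*(-1.5818 + 2.5244) = -1.2675
  grad(y) = -6.1403, v = y - alpha*grad = -0.9525
  prox(v) = soft_thresh(-0.9525, 0.1118) = -0.8407
f(x_2) = 4*(-0.8407)^2 + 4*(-0.8407) + 2.18*|-0.8407| = 1.2971


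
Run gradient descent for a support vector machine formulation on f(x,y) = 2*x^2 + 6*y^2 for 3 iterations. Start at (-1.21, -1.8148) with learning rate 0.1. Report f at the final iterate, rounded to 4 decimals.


Gradient descent on f(x,y) = 2*x^2 + 6*y^2.
Starting point: (-1.21, -1.8148), alpha = 0.1
Step 1: grad_x = 2*2*-1.21 = -4.84, grad_y = 2*6*-1.8148 = -21.7776
  x_1 = -1.21 - 0.1*-4.84 = -0.726
  y_1 = -1.8148 - 0.1*-21.7776 = 0.363
Step 2: grad_x = 2*2*-0.726 = -2.904, grad_y = 2*6*0.363 = 4.3555
  x_2 = -0.726 - 0.1*-2.904 = -0.4356
  y_2 = 0.363 - 0.1*4.3555 = -0.0726
Step 3: grad_x = 2*2*-0.4356 = -1.7424, grad_y = 2*6*-0.0726 = -0.8711
  x_3 = -0.4356 - 0.1*-1.7424 = -0.2614
  y_3 = -0.0726 - 0.1*-0.8711 = 0.0145
f(-0.2614, 0.0145) = 2*(-0.2614)^2 + 6*0.0145^2 = 0.1379


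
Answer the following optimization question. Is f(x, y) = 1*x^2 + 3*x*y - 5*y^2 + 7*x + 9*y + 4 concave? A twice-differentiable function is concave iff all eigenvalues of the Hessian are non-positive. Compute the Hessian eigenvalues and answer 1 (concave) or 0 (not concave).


The Hessian of f(x,y) = 1*x^2 + 3*x*y - 5*y^2 + 7*x + 9*y + 4 is:
H = [[2, 3], [3, -10]]
Trace = 2 - 10 = -8
Determinant = 2*-10 - (3)^2 = -29
Discriminant = (-8)^2 - 4*-29 = 180.0
Eigenvalues: lambda_1 = -10.7082, lambda_2 = 2.7082
The function is not concave.

0


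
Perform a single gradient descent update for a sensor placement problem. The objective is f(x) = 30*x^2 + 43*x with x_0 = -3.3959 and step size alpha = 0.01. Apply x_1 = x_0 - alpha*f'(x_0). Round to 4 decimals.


We compute the gradient at x_0 and apply the update.
f'(x) = 60*x + 43
f'(-3.3959) = 60*-3.3959 + 43 = -160.754
x_1 = -3.3959 - 0.01*-160.754 = -1.7884


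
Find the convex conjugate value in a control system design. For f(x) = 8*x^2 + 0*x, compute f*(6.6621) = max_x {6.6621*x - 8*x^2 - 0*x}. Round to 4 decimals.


f*(y) = sup_x {y*x - a*x^2 - b*x} = sup_x {(y-b)*x - a*x^2}
FOC: (y - b) - 2a*x = 0 => x* = (y - b)/(2a)
x* = (6.6621 - 0)/(2*8) = 0.4164
f*(6.6621) = (y-b)^2/(4a) = (6.6621 - 0)^2/(4*8)
= 44.3836/32 = 1.387


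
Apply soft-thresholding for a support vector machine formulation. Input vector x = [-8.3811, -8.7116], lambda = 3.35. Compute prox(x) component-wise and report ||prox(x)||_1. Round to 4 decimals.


Soft-thresholding with lambda = 3.35:
prox(-8.3811) = sign(-8.3811)*max(|-8.3811| - 3.35, 0) = -5.0311
prox(-8.7116) = sign(-8.7116)*max(|-8.7116| - 3.35, 0) = -5.3616
prox(x) = [-5.0311, -5.3616]
||prox(x)||_1 = 5.0311 + 5.3616 = 10.3927


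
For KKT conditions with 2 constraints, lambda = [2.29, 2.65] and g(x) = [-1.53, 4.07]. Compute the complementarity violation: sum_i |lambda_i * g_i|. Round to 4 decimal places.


KKT complementary slackness check:
lambda_1 * g_1 = 2.29 * -1.53 = -3.5037
lambda_2 * g_2 = 2.65 * 4.07 = 10.7855
Total violation = 3.5037 + 10.7855 = 14.2892


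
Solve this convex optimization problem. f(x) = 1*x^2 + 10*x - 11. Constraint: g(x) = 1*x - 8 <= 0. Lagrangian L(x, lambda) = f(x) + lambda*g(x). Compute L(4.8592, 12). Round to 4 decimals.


Step 1: Evaluate f(x).
f(4.8592) = 1*4.8592^2 + 10*4.8592 - 11 = 61.2038
Step 2: Evaluate g(x).
g(4.8592) = 1*4.8592 - 8 = -3.1408
Step 3: Compute Lagrangian.
L = 61.2038 + 12*-3.1408 = 23.5142


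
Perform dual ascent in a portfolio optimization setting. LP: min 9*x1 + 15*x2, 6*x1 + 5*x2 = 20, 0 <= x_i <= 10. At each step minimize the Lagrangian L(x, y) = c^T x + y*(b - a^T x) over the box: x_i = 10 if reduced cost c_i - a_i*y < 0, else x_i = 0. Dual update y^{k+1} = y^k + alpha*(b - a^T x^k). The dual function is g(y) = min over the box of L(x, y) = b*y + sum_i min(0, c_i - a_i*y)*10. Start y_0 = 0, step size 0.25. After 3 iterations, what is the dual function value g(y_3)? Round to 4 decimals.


Dual ascent for LP: min 9*x1 + 15*x2, 6*x1 + 5*x2 = 20, 0 <= x_i <= 10
Step 1: y^k = 0.0, reduced costs: (9.0, 15.0)
  x^k = (0.0, 0.0), subgradient = b - a^T x = 20.0
  y^{k+1} = 0.0 + 0.25*20.0 = 5.0
Step 2: y^k = 5.0, reduced costs: (-21.0, -10.0)
  x^k = (10.0, 10.0), subgradient = b - a^T x = -90.0
  y^{k+1} = 5.0 + 0.25*-90.0 = -17.5
Step 3: y^k = -17.5, reduced costs: (114.0, 102.5)
  x^k = (0.0, 0.0), subgradient = b - a^T x = 20.0
  y^{k+1} = -17.5 + 0.25*20.0 = -12.5
Dual objective at y_3 = -12.5: reduced costs (84.0, 77.5), box minimizer x = (0.0, 0.0)
g(y_3) = b*y + (c1 - a1*y)*x1 + (c2 - a2*y)*x2 = 20*(-12.5) + 84.0*0.0 + 77.5*0.0 = -250.0 + 0.0 + 0.0 = -250.0


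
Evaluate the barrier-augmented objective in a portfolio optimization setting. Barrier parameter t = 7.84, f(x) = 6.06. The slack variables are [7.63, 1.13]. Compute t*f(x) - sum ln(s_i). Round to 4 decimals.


Step 1: Compute log-barrier.
ln values: [2.0321, 0.1222]
phi = -(2.0321 + 0.1222) = -2.1543
Step 2: Compute augmented objective.
t*f(x) = 7.84*6.06 = 47.5104
Total = 47.5104 - 2.1543 = 45.3561


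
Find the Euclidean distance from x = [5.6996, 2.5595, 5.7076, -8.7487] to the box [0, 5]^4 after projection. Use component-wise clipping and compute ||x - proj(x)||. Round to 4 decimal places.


Project each component onto [0, 5].
clip(5.6996) = 5.0, clip(2.5595) = 2.5595, clip(5.7076) = 5.0, clip(-8.7487) = 0.0
Projection = [5.0, 2.5595, 5.0, 0.0]
Squared diffs: [0.4894, 0.0, 0.5007, 76.5398]
Distance = sqrt(77.5299) = 8.8051


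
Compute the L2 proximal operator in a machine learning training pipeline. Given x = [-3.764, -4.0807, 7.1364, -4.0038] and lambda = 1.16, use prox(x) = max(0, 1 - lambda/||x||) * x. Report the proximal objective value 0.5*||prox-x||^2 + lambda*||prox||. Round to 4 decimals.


Step 1: Compute ||x||.
||x|| = 9.8883
Step 2: Compute scaling factor.
scale = max(0, 1 - 1.16/9.8883) = 0.8827
Step 3: prox(x) = [-3.3224, -3.602, 6.2992, -3.5341]
||prox(x)|| = 8.7283
Step 4: Proximal objective.
0.5*||prox-x||^2 = 0.6728
lambda*||prox|| = 10.1248
Total = 10.7976


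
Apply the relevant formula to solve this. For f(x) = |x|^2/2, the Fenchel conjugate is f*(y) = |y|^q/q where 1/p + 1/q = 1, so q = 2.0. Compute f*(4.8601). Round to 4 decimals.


The conjugate exponent q satisfies 1/p + 1/q = 1.
p = 2, so q = 2/(2 - 1) = 2.0
|y|^q = 4.8601^2.0 = 23.6206
f*(4.8601) = 23.6206 / 2.0 = 11.8103


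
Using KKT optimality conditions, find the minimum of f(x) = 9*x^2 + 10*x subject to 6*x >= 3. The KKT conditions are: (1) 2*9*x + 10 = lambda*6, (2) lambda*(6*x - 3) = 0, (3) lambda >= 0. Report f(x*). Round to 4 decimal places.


Step 1: Try lambda = 0 (constraint inactive).
x_unc = -10/(2*9) = -0.5556
Check: 6*-0.5556 = -3.3336 < 3 -- violated!
Step 2: Constraint must be active: 6*x = 3
x* = 3/6 = 0.5
lambda = (2*9*0.5 + 10)/6 = 3.1667
Step 3: Compute optimal value.
f(x*) = 9*0.5^2 + 10*0.5 = 7.25


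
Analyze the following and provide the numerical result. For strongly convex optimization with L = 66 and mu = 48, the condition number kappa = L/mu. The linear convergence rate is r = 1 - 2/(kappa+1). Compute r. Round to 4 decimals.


Step 1: Compute the condition number.
kappa = L/mu = 66/48 = 1.375
Step 2: Compute the convergence rate.
r = 1 - 2/(kappa + 1) = 1 - 2*mu/(L + mu) = (L - mu)/(L + mu) = 18/114 = 0.1579


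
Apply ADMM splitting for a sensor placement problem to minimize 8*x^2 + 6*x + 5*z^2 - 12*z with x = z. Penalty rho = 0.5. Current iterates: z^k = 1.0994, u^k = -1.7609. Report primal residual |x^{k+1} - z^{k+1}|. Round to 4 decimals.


ADMM iteration with rho = 0.5, z^k = 1.0994, u^k = -1.7609
Step 1: x-update.
Minimize 8*x^2 + 6*x + (0.5/2)*(x - 1.0994 - 1.7609)^2
FOC: (2*8 + 0.5)*x = -6 + 0.5*(1.0994 + 1.7609)
x^{k+1} = -0.277
Step 2: z-update.
Minimize 5*z^2 - 12*z + (0.5/2)*(-0.277 - z - 1.7609)^2
FOC: (2*5 + 0.5)*z = 12 + 0.5*(-0.277 - 1.7609)
z^{k+1} = 1.0458
Step 3: u-update.
u^{k+1} = -1.7609 - 0.277 - 1.0458 = -3.0837
Step 4: Primal residual = |-0.277 - 1.0458| = 1.3228
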